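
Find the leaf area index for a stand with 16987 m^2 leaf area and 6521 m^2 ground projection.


LAI = 16987 / 6521 = 2.60497 ≈ 2.60

2.60


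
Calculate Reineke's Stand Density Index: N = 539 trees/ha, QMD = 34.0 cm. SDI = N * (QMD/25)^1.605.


QMD/25 = 34.0/25 = 1.36
(1.36)^1.605 = exp(1.605 * ln(1.36)) = exp(1.605 * 0.307485) = exp(0.493513) = 1.63806
SDI = 539 * 1.63806 = 882.914 ≈ 883

883


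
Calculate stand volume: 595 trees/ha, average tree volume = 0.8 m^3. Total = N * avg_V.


V_stand = 595 * 0.8 = 476.0 m^3/ha

476.0 m^3/ha


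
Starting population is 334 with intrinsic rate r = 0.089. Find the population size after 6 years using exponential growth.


r*t = 0.089 * 6 = 0.534
exp(0.534) = 1.70574
N = 334 * 1.70574 = 569.717 ≈ 570

570


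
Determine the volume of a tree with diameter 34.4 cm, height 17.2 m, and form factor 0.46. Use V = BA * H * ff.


(D/200)^2 = (34.4/200)^2 = 0.172^2 = 0.029584
BA = 3.141593 * 0.029584 = 0.0929409 m^2
V = 0.0929409 * 17.2 * 0.46 = 0.735348 ≈ 0.735 m^3

0.735 m^3


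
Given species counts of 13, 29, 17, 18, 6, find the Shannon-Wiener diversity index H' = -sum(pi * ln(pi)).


Total N = 13 + 29 + 17 + 18 + 6 = 83
Per-species terms:
  p = 13/83 = 0.156627; ln(p) = -1.853888; p*ln(p) = 0.156627 * (-1.853888) = -0.290369
  p = 29/83 = 0.349398; ln(p) = -1.051544; p*ln(p) = 0.349398 * (-1.051544) = -0.367407
  p = 17/83 = 0.204819; ln(p) = -1.585629; p*ln(p) = 0.204819 * (-1.585629) = -0.324767
  p = 18/83 = 0.216867; ln(p) = -1.528471; p*ln(p) = 0.216867 * (-1.528471) = -0.331475
  p = 6/83 = 0.072289; ln(p) = -2.627083; p*ln(p) = 0.072289 * (-2.627083) = -0.189909
sum(p*ln(p)) = (-0.290369) + (-0.367407) + (-0.324767) + (-0.331475) + (-0.189909) = -1.503927
H' = -(-1.503927) = 1.503927 ≈ 1.5039

1.5039


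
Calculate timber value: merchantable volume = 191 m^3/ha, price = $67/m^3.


Value = 191 * 67 = $12797/ha

$12797/ha


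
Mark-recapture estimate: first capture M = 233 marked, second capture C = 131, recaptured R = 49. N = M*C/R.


N = M * C / R = 233 * 131 / 49 = 30523 / 49 = 622.92 ≈ 623

623 individuals


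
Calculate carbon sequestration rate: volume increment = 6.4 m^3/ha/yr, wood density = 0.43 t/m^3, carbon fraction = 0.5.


C = 6.4 * 0.43 * 0.5 = 1.376 ≈ 1.38 t C/ha/yr

1.38 t C/ha/yr


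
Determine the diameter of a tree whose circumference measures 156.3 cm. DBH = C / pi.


DBH = C / pi = 156.3 / 3.141593 = 49.7518 ≈ 49.75 cm

49.75 cm


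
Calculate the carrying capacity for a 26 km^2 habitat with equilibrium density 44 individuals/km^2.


K = 44 * 26 = 1144 individuals

1144 individuals


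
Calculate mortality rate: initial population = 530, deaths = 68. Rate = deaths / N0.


Mortality rate = 68 / 530 = 0.128302 ≈ 0.1283

0.1283


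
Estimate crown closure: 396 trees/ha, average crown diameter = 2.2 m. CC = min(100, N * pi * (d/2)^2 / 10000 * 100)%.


(d/2)^2 = (2.2/2)^2 = 1.1^2 = 1.21
Crown area = 3.141593 * 1.21 = 3.80133 m^2
N * area / 10000 * 100 = 396 * 3.80133 / 10000 * 100 = 15.0533
CC = min(100, 15.0533) = 15.0533 ≈ 15.1%

15.1%


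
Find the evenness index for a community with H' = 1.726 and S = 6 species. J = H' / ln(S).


ln(6) = 1.79176
J = H' / ln(S) = 1.726 / 1.79176 = 0.963299 ≈ 0.9633

0.9633


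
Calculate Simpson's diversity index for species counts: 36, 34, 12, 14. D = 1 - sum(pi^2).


Total N = 36 + 34 + 12 + 14 = 96
Per-species terms:
  p = 36/96 = 0.375000; p^2 = 0.375000^2 = 0.140625
  p = 34/96 = 0.354167; p^2 = 0.354167^2 = 0.125434
  p = 12/96 = 0.125000; p^2 = 0.125000^2 = 0.015625
  p = 14/96 = 0.145833; p^2 = 0.145833^2 = 0.021267
sum(p^2) = 0.140625 + 0.125434 + 0.015625 + 0.021267 = 0.302951
D = 1 - 0.302951 = 0.697049 ≈ 0.6970

0.6970


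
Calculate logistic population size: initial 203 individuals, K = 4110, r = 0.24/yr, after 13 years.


(K - N0)/N0 = (4110 - 203)/203 = 3907/203 = 19.2463
r*t = 0.24 * 13 = 3.12; exp(-3.12) = 0.0441572
19.2463 * 0.0441572 = 0.849863
1 + 0.849863 = 1.84986
N = 4110 / 1.84986 = 2221.79 ≈ 2222

2222


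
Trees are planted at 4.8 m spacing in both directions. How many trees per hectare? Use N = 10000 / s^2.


N = 10000 / 4.8^2 = 10000 / 23.04 = 434.028 ≈ 434 trees/ha

434 trees/ha


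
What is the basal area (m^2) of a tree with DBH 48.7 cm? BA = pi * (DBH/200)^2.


D/200 = 48.7/200 = 0.2435 m
(D/200)^2 = 0.2435^2 = 0.05929225
BA = 3.141593 * 0.05929225 = 0.186272 ≈ 0.1863 m^2

0.1863 m^2


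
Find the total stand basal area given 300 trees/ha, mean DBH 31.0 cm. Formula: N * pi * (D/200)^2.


(D/200)^2 = (31.0/200)^2 = 0.155^2 = 0.024025
Individual BA = 3.141593 * 0.024025 = 0.0754768 m^2
Stand BA = 300 * 0.0754768 = 22.6430 ≈ 22.64 m^2/ha

22.64 m^2/ha


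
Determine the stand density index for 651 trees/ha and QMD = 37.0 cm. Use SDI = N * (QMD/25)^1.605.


QMD/25 = 37.0/25 = 1.48
(1.48)^1.605 = exp(1.605 * ln(1.48)) = exp(1.605 * 0.392042) = exp(0.629227) = 1.87616
SDI = 651 * 1.87616 = 1221.38 ≈ 1221

1221


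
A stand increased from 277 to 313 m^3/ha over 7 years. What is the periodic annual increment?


PAI = (V2 - V1) / period = (313 - 277) / 7 = 36 / 7 = 5.1429 ≈ 5.14 m^3/ha/yr

5.14 m^3/ha/yr


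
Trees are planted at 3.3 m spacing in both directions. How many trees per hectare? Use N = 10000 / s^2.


N = 10000 / 3.3^2 = 10000 / 10.89 = 918.274 ≈ 918 trees/ha

918 trees/ha


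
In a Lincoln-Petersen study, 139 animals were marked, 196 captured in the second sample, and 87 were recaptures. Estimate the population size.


N = M * C / R = 139 * 196 / 87 = 27244 / 87 = 313.15 ≈ 313

313 individuals


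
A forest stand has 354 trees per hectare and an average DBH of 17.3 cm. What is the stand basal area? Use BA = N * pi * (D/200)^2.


(D/200)^2 = (17.3/200)^2 = 0.0865^2 = 0.00748225
Individual BA = 3.141593 * 0.00748225 = 0.0235062 m^2
Stand BA = 354 * 0.0235062 = 8.32119 ≈ 8.32 m^2/ha

8.32 m^2/ha


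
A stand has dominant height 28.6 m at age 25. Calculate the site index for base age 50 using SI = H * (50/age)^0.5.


50/25 = 2.00000
(2.00000)^0.5 = 1.41421
SI = 28.6 * 1.41421 = 40.4464 ≈ 40.4 m

40.4 m


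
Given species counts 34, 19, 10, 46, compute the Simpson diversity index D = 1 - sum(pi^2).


Total N = 34 + 19 + 10 + 46 = 109
Per-species terms:
  p = 34/109 = 0.311927; p^2 = 0.311927^2 = 0.097298
  p = 19/109 = 0.174312; p^2 = 0.174312^2 = 0.030385
  p = 10/109 = 0.091743; p^2 = 0.091743^2 = 0.008417
  p = 46/109 = 0.422018; p^2 = 0.422018^2 = 0.178099
sum(p^2) = 0.097298 + 0.030385 + 0.008417 + 0.178099 = 0.314199
D = 1 - 0.314199 = 0.685801 ≈ 0.6858

0.6858


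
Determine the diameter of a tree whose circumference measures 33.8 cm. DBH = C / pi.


DBH = C / pi = 33.8 / 3.141593 = 10.7589 ≈ 10.76 cm

10.76 cm


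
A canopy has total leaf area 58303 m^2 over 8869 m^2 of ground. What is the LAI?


LAI = 58303 / 8869 = 6.5738 ≈ 6.57

6.57


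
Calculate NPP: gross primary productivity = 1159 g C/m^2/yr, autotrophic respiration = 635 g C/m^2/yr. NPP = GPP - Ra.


NPP = GPP - Ra = 1159 - 635 = 524 g C/m^2/yr

524 g C/m^2/yr


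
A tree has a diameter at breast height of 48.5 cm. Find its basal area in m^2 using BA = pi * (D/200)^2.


D/200 = 48.5/200 = 0.2425 m
(D/200)^2 = 0.2425^2 = 0.05880625
BA = 3.141593 * 0.05880625 = 0.184745 ≈ 0.1847 m^2

0.1847 m^2


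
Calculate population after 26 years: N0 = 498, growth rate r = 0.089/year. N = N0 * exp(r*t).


r*t = 0.089 * 26 = 2.314
exp(2.314) = 10.1148
N = 498 * 10.1148 = 5037.17 ≈ 5037

5037


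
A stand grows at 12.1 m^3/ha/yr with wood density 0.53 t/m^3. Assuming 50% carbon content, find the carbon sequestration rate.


C = 12.1 * 0.53 * 0.5 = 3.2065 ≈ 3.21 t C/ha/yr

3.21 t C/ha/yr


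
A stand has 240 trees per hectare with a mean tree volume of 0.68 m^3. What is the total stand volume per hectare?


V_stand = 240 * 0.68 = 163.2 m^3/ha

163.2 m^3/ha


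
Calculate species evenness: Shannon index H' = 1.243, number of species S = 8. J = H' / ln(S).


ln(8) = 2.07944
J = H' / ln(S) = 1.243 / 2.07944 = 0.597757 ≈ 0.5978

0.5978


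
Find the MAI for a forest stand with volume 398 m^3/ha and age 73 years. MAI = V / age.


MAI = 398 / 73 = 5.4521 ≈ 5.45 m^3/ha/yr

5.45 m^3/ha/yr


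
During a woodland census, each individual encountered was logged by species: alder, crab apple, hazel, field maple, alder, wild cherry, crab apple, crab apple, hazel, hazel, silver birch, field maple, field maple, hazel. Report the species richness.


Total individuals logged = 14
Distinct species (count of individuals): alder (2), crab apple (3), hazel (4), field maple (3), wild cherry (1), silver birch (1)
Species richness = number of distinct species = 6

6


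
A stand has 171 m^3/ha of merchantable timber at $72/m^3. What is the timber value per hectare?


Value = 171 * 72 = $12312/ha

$12312/ha


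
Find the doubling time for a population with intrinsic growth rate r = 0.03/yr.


td = ln(2) / 0.03 = 0.693147 / 0.03 = 23.1049 ≈ 23.1 years

23.1 years


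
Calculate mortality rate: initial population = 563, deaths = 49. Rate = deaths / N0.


Mortality rate = 49 / 563 = 0.087034 ≈ 0.0870

0.0870


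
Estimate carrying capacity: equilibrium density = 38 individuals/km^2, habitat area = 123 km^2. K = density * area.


K = 38 * 123 = 4674 individuals

4674 individuals


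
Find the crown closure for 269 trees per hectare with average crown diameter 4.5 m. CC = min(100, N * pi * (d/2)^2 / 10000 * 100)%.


(d/2)^2 = (4.5/2)^2 = 2.25^2 = 5.0625
Crown area = 3.141593 * 5.0625 = 15.9043 m^2
N * area / 10000 * 100 = 269 * 15.9043 / 10000 * 100 = 42.7826
CC = min(100, 42.7826) = 42.7826 ≈ 42.8%

42.8%


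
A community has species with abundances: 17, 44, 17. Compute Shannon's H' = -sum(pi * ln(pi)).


Total N = 17 + 44 + 17 = 78
Per-species terms:
  p = 17/78 = 0.217949; ln(p) = -1.523494; p*ln(p) = 0.217949 * (-1.523494) = -0.332044
  p = 44/78 = 0.564103; ln(p) = -0.572518; p*ln(p) = 0.564103 * (-0.572518) = -0.322959
  p = 17/78 = 0.217949; ln(p) = -1.523494; p*ln(p) = 0.217949 * (-1.523494) = -0.332044
sum(p*ln(p)) = (-0.332044) + (-0.322959) + (-0.332044) = -0.987047
H' = -(-0.987047) = 0.987047 ≈ 0.9870

0.9870


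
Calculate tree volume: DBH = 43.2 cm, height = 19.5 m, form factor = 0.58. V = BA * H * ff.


(D/200)^2 = (43.2/200)^2 = 0.216^2 = 0.046656
BA = 3.141593 * 0.046656 = 0.146574 m^2
V = 0.146574 * 19.5 * 0.58 = 1.65775 ≈ 1.658 m^3

1.658 m^3


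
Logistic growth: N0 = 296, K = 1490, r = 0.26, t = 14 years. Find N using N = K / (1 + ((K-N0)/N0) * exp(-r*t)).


(K - N0)/N0 = (1490 - 296)/296 = 1194/296 = 4.03378
r*t = 0.26 * 14 = 3.64; exp(-3.64) = 0.0262523
4.03378 * 0.0262523 = 0.105896
1 + 0.105896 = 1.10590
N = 1490 / 1.10590 = 1347.32 ≈ 1347

1347


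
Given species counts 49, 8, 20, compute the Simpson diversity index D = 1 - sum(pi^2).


Total N = 49 + 8 + 20 = 77
Per-species terms:
  p = 49/77 = 0.636364; p^2 = 0.636364^2 = 0.404959
  p = 8/77 = 0.103896; p^2 = 0.103896^2 = 0.010794
  p = 20/77 = 0.259740; p^2 = 0.259740^2 = 0.067465
sum(p^2) = 0.404959 + 0.010794 + 0.067465 = 0.483218
D = 1 - 0.483218 = 0.516782 ≈ 0.5168

0.5168


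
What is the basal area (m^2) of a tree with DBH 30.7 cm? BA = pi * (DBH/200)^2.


D/200 = 30.7/200 = 0.1535 m
(D/200)^2 = 0.1535^2 = 0.02356225
BA = 3.141593 * 0.02356225 = 0.0740230 ≈ 0.0740 m^2

0.0740 m^2


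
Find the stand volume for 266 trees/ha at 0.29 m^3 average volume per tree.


V_stand = 266 * 0.29 = 77.14 ≈ 77.1 m^3/ha

77.1 m^3/ha


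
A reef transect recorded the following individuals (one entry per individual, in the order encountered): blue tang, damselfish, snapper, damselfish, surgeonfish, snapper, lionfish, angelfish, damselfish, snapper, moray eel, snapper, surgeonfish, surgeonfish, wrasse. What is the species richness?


Total individuals logged = 15
Distinct species (count of individuals): blue tang (1), damselfish (3), snapper (4), surgeonfish (3), lionfish (1), angelfish (1), moray eel (1), wrasse (1)
Species richness = number of distinct species = 8

8


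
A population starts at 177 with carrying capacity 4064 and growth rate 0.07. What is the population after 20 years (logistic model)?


(K - N0)/N0 = (4064 - 177)/177 = 3887/177 = 21.9605
r*t = 0.07 * 20 = 1.4; exp(-1.4) = 0.246597
21.9605 * 0.246597 = 5.41539
1 + 5.41539 = 6.41539
N = 4064 / 6.41539 = 633.477 ≈ 633

633


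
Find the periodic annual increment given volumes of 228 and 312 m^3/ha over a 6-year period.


PAI = (V2 - V1) / period = (312 - 228) / 6 = 84 / 6 = 14.00 m^3/ha/yr

14.00 m^3/ha/yr


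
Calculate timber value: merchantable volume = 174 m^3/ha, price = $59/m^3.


Value = 174 * 59 = $10266/ha

$10266/ha


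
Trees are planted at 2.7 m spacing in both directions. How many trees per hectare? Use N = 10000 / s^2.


N = 10000 / 2.7^2 = 10000 / 7.29 = 1371.74 ≈ 1372 trees/ha

1372 trees/ha


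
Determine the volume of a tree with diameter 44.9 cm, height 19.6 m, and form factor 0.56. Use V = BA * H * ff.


(D/200)^2 = (44.9/200)^2 = 0.2245^2 = 0.05040025
BA = 3.141593 * 0.05040025 = 0.158337 m^2
V = 0.158337 * 19.6 * 0.56 = 1.73791 ≈ 1.738 m^3

1.738 m^3


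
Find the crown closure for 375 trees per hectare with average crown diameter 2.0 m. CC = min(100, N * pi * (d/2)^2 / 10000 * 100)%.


(d/2)^2 = (2.0/2)^2 = 1^2 = 1
Crown area = 3.141593 * 1 = 3.14159 m^2
N * area / 10000 * 100 = 375 * 3.14159 / 10000 * 100 = 11.7810
CC = min(100, 11.7810) = 11.7810 ≈ 11.8%

11.8%


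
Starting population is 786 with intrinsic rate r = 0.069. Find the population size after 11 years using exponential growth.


r*t = 0.069 * 11 = 0.759
exp(0.759) = 2.13614
N = 786 * 2.13614 = 1679.01 ≈ 1679

1679


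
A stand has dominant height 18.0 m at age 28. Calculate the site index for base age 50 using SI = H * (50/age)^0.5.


50/28 = 1.78571
(1.78571)^0.5 = 1.33630
SI = 18.0 * 1.33630 = 24.0534 ≈ 24.1 m

24.1 m


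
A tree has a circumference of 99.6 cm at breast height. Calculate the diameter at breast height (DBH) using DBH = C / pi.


DBH = C / pi = 99.6 / 3.141593 = 31.7037 ≈ 31.70 cm

31.70 cm


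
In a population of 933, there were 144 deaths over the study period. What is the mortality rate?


Mortality rate = 144 / 933 = 0.154341 ≈ 0.1543

0.1543


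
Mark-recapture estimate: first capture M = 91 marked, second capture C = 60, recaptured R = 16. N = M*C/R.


N = M * C / R = 91 * 60 / 16 = 5460 / 16 = 341.25 ≈ 341

341 individuals


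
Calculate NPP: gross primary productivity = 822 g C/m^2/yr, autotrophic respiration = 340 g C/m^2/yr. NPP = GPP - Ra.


NPP = GPP - Ra = 822 - 340 = 482 g C/m^2/yr

482 g C/m^2/yr


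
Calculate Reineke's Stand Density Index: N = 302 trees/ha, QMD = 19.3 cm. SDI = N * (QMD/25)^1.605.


QMD/25 = 19.3/25 = 0.772
(0.772)^1.605 = exp(1.605 * ln(0.772)) = exp(1.605 * (-0.258771)) = exp(-0.415327) = 0.660124
SDI = 302 * 0.660124 = 199.357 ≈ 199

199


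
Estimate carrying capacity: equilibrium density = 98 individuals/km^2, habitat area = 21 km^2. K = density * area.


K = 98 * 21 = 2058 individuals

2058 individuals


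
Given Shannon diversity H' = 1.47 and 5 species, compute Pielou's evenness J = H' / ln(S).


ln(5) = 1.60944
J = H' / ln(S) = 1.47 / 1.60944 = 0.913361 ≈ 0.9134

0.9134


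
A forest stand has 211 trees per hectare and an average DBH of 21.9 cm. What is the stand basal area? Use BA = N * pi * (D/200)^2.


(D/200)^2 = (21.9/200)^2 = 0.1095^2 = 0.01199025
Individual BA = 3.141593 * 0.01199025 = 0.0376685 m^2
Stand BA = 211 * 0.0376685 = 7.94805 ≈ 7.95 m^2/ha

7.95 m^2/ha


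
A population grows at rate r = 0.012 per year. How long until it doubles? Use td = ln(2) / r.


td = ln(2) / 0.012 = 0.693147 / 0.012 = 57.7623 ≈ 57.8 years

57.8 years


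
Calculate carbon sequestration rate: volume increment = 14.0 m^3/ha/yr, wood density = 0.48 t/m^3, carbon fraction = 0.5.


C = 14.0 * 0.48 * 0.5 = 3.36 t C/ha/yr

3.36 t C/ha/yr


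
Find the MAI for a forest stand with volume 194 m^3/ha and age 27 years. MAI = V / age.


MAI = 194 / 27 = 7.1852 ≈ 7.19 m^3/ha/yr

7.19 m^3/ha/yr


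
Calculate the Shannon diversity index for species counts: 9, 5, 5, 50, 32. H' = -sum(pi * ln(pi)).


Total N = 9 + 5 + 5 + 50 + 32 = 101
Per-species terms:
  p = 9/101 = 0.089109; ln(p) = -2.417895; p*ln(p) = 0.089109 * (-2.417895) = -0.215456
  p = 5/101 = 0.049505; ln(p) = -3.005682; p*ln(p) = 0.049505 * (-3.005682) = -0.148796
  p = 5/101 = 0.049505; ln(p) = -3.005682; p*ln(p) = 0.049505 * (-3.005682) = -0.148796
  p = 50/101 = 0.495050; ln(p) = -0.703097; p*ln(p) = 0.495050 * (-0.703097) = -0.348068
  p = 32/101 = 0.316832; ln(p) = -1.149384; p*ln(p) = 0.316832 * (-1.149384) = -0.364162
sum(p*ln(p)) = (-0.215456) + (-0.148796) + (-0.148796) + (-0.348068) + (-0.364162) = -1.225278
H' = -(-1.225278) = 1.225278 ≈ 1.2253

1.2253


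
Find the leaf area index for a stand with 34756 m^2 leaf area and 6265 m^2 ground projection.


LAI = 34756 / 6265 = 5.5476 ≈ 5.55

5.55


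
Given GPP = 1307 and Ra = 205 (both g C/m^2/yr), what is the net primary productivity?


NPP = GPP - Ra = 1307 - 205 = 1102 g C/m^2/yr

1102 g C/m^2/yr


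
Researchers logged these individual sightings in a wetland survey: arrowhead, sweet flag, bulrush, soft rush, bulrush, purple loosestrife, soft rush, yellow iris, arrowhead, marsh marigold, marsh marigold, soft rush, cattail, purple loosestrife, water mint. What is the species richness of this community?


Total individuals logged = 15
Distinct species (count of individuals): arrowhead (2), sweet flag (1), bulrush (2), soft rush (3), purple loosestrife (2), yellow iris (1), marsh marigold (2), cattail (1), water mint (1)
Species richness = number of distinct species = 9

9


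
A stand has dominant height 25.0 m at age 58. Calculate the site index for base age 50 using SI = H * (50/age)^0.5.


50/58 = 0.862069
(0.862069)^0.5 = 0.928477
SI = 25.0 * 0.928477 = 23.2119 ≈ 23.2 m

23.2 m


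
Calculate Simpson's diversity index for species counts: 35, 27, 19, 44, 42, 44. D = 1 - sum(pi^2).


Total N = 35 + 27 + 19 + 44 + 42 + 44 = 211
Per-species terms:
  p = 35/211 = 0.165877; p^2 = 0.165877^2 = 0.027515
  p = 27/211 = 0.127962; p^2 = 0.127962^2 = 0.016374
  p = 19/211 = 0.090047; p^2 = 0.090047^2 = 0.008108
  p = 44/211 = 0.208531; p^2 = 0.208531^2 = 0.043485
  p = 42/211 = 0.199052; p^2 = 0.199052^2 = 0.039622
  p = 44/211 = 0.208531; p^2 = 0.208531^2 = 0.043485
sum(p^2) = 0.027515 + 0.016374 + 0.008108 + 0.043485 + 0.039622 + 0.043485 = 0.178589
D = 1 - 0.178589 = 0.821411 ≈ 0.8214

0.8214


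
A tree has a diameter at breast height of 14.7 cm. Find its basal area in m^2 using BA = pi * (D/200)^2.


D/200 = 14.7/200 = 0.0735 m
(D/200)^2 = 0.0735^2 = 0.00540225
BA = 3.141593 * 0.00540225 = 0.0169717 ≈ 0.0170 m^2

0.0170 m^2


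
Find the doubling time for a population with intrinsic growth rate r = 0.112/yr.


td = ln(2) / 0.112 = 0.693147 / 0.112 = 6.18881 ≈ 6.2 years

6.2 years


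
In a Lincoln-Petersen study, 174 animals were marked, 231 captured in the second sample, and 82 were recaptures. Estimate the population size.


N = M * C / R = 174 * 231 / 82 = 40194 / 82 = 490.17 ≈ 490

490 individuals


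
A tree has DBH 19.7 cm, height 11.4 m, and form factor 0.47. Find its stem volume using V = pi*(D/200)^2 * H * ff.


(D/200)^2 = (19.7/200)^2 = 0.0985^2 = 0.00970225
BA = 3.141593 * 0.00970225 = 0.0304805 m^2
V = 0.0304805 * 11.4 * 0.47 = 0.163315 ≈ 0.163 m^3

0.163 m^3


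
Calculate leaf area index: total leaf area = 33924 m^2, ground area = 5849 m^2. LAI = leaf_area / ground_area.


LAI = 33924 / 5849 = 5.8000 ≈ 5.80

5.80


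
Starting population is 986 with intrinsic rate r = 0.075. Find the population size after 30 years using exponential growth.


r*t = 0.075 * 30 = 2.25
exp(2.25) = 9.48774
N = 986 * 9.48774 = 9354.91 ≈ 9355

9355


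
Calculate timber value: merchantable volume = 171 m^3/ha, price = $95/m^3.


Value = 171 * 95 = $16245/ha

$16245/ha


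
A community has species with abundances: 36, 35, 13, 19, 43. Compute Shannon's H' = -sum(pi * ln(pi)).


Total N = 36 + 35 + 13 + 19 + 43 = 146
Per-species terms:
  p = 36/146 = 0.246575; ln(p) = -1.400089; p*ln(p) = 0.246575 * (-1.400089) = -0.345227
  p = 35/146 = 0.239726; ln(p) = -1.428259; p*ln(p) = 0.239726 * (-1.428259) = -0.342391
  p = 13/146 = 0.089041; ln(p) = -2.418658; p*ln(p) = 0.089041 * (-2.418658) = -0.215360
  p = 19/146 = 0.130137; ln(p) = -2.039168; p*ln(p) = 0.130137 * (-2.039168) = -0.265371
  p = 43/146 = 0.294521; ln(p) = -1.222405; p*ln(p) = 0.294521 * (-1.222405) = -0.360024
sum(p*ln(p)) = (-0.345227) + (-0.342391) + (-0.215360) + (-0.265371) + (-0.360024) = -1.528373
H' = -(-1.528373) = 1.528373 ≈ 1.5284

1.5284


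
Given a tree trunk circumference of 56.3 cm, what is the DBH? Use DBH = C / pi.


DBH = C / pi = 56.3 / 3.141593 = 17.9208 ≈ 17.92 cm

17.92 cm


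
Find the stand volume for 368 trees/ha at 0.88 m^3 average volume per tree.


V_stand = 368 * 0.88 = 323.84 ≈ 323.8 m^3/ha

323.8 m^3/ha


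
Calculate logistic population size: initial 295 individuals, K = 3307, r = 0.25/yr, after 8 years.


(K - N0)/N0 = (3307 - 295)/295 = 3012/295 = 10.2102
r*t = 0.25 * 8 = 2; exp(-2) = 0.135335
10.2102 * 0.135335 = 1.38180
1 + 1.38180 = 2.38180
N = 3307 / 2.38180 = 1388.45 ≈ 1388

1388


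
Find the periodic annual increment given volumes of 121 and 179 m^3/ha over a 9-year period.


PAI = (V2 - V1) / period = (179 - 121) / 9 = 58 / 9 = 6.4444 ≈ 6.44 m^3/ha/yr

6.44 m^3/ha/yr


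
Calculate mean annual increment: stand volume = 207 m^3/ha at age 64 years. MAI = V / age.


MAI = 207 / 64 = 3.2344 ≈ 3.23 m^3/ha/yr

3.23 m^3/ha/yr


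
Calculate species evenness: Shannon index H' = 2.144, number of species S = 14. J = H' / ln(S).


ln(14) = 2.63906
J = H' / ln(S) = 2.144 / 2.63906 = 0.812410 ≈ 0.8124

0.8124


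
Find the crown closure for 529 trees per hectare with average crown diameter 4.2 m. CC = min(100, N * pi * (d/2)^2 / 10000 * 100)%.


(d/2)^2 = (4.2/2)^2 = 2.1^2 = 4.41
Crown area = 3.141593 * 4.41 = 13.8544 m^2
N * area / 10000 * 100 = 529 * 13.8544 / 10000 * 100 = 73.2898
CC = min(100, 73.2898) = 73.2898 ≈ 73.3%

73.3%


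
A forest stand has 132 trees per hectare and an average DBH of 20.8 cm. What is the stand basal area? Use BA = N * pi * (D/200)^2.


(D/200)^2 = (20.8/200)^2 = 0.104^2 = 0.010816
Individual BA = 3.141593 * 0.010816 = 0.0339795 m^2
Stand BA = 132 * 0.0339795 = 4.48529 ≈ 4.49 m^2/ha

4.49 m^2/ha


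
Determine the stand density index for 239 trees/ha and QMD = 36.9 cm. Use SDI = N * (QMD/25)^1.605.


QMD/25 = 36.9/25 = 1.476
(1.476)^1.605 = exp(1.605 * ln(1.476)) = exp(1.605 * 0.389336) = exp(0.624884) = 1.86803
SDI = 239 * 1.86803 = 446.459 ≈ 446

446


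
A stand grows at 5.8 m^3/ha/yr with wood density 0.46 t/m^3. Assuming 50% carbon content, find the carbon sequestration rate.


C = 5.8 * 0.46 * 0.5 = 1.334 ≈ 1.33 t C/ha/yr

1.33 t C/ha/yr


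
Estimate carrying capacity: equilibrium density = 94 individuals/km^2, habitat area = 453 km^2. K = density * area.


K = 94 * 453 = 42582 individuals

42582 individuals


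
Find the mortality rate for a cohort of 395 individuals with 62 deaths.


Mortality rate = 62 / 395 = 0.156962 ≈ 0.1570

0.1570


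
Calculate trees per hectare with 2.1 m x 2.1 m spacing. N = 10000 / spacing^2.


N = 10000 / 2.1^2 = 10000 / 4.41 = 2267.57 ≈ 2268 trees/ha

2268 trees/ha


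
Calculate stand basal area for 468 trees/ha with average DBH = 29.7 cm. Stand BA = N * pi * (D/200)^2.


(D/200)^2 = (29.7/200)^2 = 0.1485^2 = 0.02205225
Individual BA = 3.141593 * 0.02205225 = 0.0692792 m^2
Stand BA = 468 * 0.0692792 = 32.4227 ≈ 32.42 m^2/ha

32.42 m^2/ha


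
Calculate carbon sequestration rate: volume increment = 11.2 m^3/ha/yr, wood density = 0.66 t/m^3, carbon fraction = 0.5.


C = 11.2 * 0.66 * 0.5 = 3.696 ≈ 3.70 t C/ha/yr

3.70 t C/ha/yr


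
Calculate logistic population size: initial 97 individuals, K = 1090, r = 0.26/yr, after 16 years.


(K - N0)/N0 = (1090 - 97)/97 = 993/97 = 10.2371
r*t = 0.26 * 16 = 4.16; exp(-4.16) = 0.0156076
10.2371 * 0.0156076 = 0.159777
1 + 0.159777 = 1.15978
N = 1090 / 1.15978 = 939.833 ≈ 940

940


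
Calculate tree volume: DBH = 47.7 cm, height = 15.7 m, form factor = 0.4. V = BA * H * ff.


(D/200)^2 = (47.7/200)^2 = 0.2385^2 = 0.05688225
BA = 3.141593 * 0.05688225 = 0.178701 m^2
V = 0.178701 * 15.7 * 0.4 = 1.12224 ≈ 1.122 m^3

1.122 m^3


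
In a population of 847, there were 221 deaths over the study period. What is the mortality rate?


Mortality rate = 221 / 847 = 0.260921 ≈ 0.2609

0.2609


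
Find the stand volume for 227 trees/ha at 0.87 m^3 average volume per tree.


V_stand = 227 * 0.87 = 197.49 ≈ 197.5 m^3/ha

197.5 m^3/ha


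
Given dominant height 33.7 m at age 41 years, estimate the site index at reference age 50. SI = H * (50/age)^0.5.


50/41 = 1.21951
(1.21951)^0.5 = 1.10431
SI = 33.7 * 1.10431 = 37.2152 ≈ 37.2 m

37.2 m


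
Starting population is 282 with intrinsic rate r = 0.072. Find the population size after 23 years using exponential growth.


r*t = 0.072 * 23 = 1.656
exp(1.656) = 5.23832
N = 282 * 5.23832 = 1477.21 ≈ 1477

1477


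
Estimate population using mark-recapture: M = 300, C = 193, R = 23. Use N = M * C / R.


N = M * C / R = 300 * 193 / 23 = 57900 / 23 = 2517.39 ≈ 2517

2517 individuals


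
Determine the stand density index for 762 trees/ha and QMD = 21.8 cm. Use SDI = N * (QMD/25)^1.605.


QMD/25 = 21.8/25 = 0.872
(0.872)^1.605 = exp(1.605 * ln(0.872)) = exp(1.605 * (-0.136966)) = exp(-0.219830) = 0.802655
SDI = 762 * 0.802655 = 611.623 ≈ 612

612


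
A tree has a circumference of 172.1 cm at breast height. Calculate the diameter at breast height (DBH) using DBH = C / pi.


DBH = C / pi = 172.1 / 3.141593 = 54.7811 ≈ 54.78 cm

54.78 cm


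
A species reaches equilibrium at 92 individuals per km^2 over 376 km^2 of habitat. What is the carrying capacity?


K = 92 * 376 = 34592 individuals

34592 individuals


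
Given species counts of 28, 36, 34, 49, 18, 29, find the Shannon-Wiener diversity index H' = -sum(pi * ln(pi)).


Total N = 28 + 36 + 34 + 49 + 18 + 29 = 194
Per-species terms:
  p = 28/194 = 0.144330; ln(p) = -1.935653; p*ln(p) = 0.144330 * (-1.935653) = -0.279373
  p = 36/194 = 0.185567; ln(p) = -1.684339; p*ln(p) = 0.185567 * (-1.684339) = -0.312558
  p = 34/194 = 0.175258; ln(p) = -1.741496; p*ln(p) = 0.175258 * (-1.741496) = -0.305211
  p = 49/194 = 0.252577; ln(p) = -1.376039; p*ln(p) = 0.252577 * (-1.376039) = -0.347556
  p = 18/194 = 0.092784; ln(p) = -2.377481; p*ln(p) = 0.092784 * (-2.377481) = -0.220592
  p = 29/194 = 0.149485; ln(p) = -1.900559; p*ln(p) = 0.149485 * (-1.900559) = -0.284105
sum(p*ln(p)) = (-0.279373) + (-0.312558) + (-0.305211) + (-0.347556) + (-0.220592) + (-0.284105) = -1.749395
H' = -(-1.749395) = 1.749395 ≈ 1.7494

1.7494


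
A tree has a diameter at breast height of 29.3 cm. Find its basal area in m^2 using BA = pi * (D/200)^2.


D/200 = 29.3/200 = 0.1465 m
(D/200)^2 = 0.1465^2 = 0.02146225
BA = 3.141593 * 0.02146225 = 0.0674257 ≈ 0.0674 m^2

0.0674 m^2


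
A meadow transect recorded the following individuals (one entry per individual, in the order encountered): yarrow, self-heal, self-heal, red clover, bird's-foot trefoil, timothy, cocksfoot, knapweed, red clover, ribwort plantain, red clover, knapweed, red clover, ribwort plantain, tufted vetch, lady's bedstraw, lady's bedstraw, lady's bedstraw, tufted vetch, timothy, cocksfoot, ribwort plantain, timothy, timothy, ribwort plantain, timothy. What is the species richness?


Total individuals logged = 26
Distinct species (count of individuals): yarrow (1), self-heal (2), red clover (4), bird's-foot trefoil (1), timothy (5), cocksfoot (2), knapweed (2), ribwort plantain (4), tufted vetch (2), lady's bedstraw (3)
Species richness = number of distinct species = 10

10


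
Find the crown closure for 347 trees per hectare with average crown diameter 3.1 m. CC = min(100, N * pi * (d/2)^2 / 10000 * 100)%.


(d/2)^2 = (3.1/2)^2 = 1.55^2 = 2.4025
Crown area = 3.141593 * 2.4025 = 7.54768 m^2
N * area / 10000 * 100 = 347 * 7.54768 / 10000 * 100 = 26.1904
CC = min(100, 26.1904) = 26.1904 ≈ 26.2%

26.2%


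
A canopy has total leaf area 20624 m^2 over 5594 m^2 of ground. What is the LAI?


LAI = 20624 / 5594 = 3.6868 ≈ 3.69

3.69


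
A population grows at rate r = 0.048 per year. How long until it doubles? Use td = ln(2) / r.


td = ln(2) / 0.048 = 0.693147 / 0.048 = 14.4406 ≈ 14.4 years

14.4 years


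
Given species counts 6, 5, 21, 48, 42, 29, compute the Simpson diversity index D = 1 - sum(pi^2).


Total N = 6 + 5 + 21 + 48 + 42 + 29 = 151
Per-species terms:
  p = 6/151 = 0.039735; p^2 = 0.039735^2 = 0.001579
  p = 5/151 = 0.033113; p^2 = 0.033113^2 = 0.001096
  p = 21/151 = 0.139073; p^2 = 0.139073^2 = 0.019341
  p = 48/151 = 0.317881; p^2 = 0.317881^2 = 0.101048
  p = 42/151 = 0.278146; p^2 = 0.278146^2 = 0.077365
  p = 29/151 = 0.192053; p^2 = 0.192053^2 = 0.036884
sum(p^2) = 0.001579 + 0.001096 + 0.019341 + 0.101048 + 0.077365 + 0.036884 = 0.237313
D = 1 - 0.237313 = 0.762687 ≈ 0.7627

0.7627


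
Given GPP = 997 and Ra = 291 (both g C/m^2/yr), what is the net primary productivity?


NPP = GPP - Ra = 997 - 291 = 706 g C/m^2/yr

706 g C/m^2/yr


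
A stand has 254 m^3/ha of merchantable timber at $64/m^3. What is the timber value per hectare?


Value = 254 * 64 = $16256/ha

$16256/ha


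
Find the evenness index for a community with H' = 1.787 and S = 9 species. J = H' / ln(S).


ln(9) = 2.19722
J = H' / ln(S) = 1.787 / 2.19722 = 0.813300 ≈ 0.8133

0.8133


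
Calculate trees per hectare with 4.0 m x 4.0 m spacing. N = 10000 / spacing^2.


N = 10000 / 4.0^2 = 10000 / 16 = 625.000 ≈ 625 trees/ha

625 trees/ha


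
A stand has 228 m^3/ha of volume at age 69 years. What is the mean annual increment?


MAI = 228 / 69 = 3.3043 ≈ 3.30 m^3/ha/yr

3.30 m^3/ha/yr


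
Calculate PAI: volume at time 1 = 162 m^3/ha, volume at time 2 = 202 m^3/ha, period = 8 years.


PAI = (V2 - V1) / period = (202 - 162) / 8 = 40 / 8 = 5.00 m^3/ha/yr

5.00 m^3/ha/yr


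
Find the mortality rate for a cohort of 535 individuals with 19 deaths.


Mortality rate = 19 / 535 = 0.035514 ≈ 0.0355

0.0355


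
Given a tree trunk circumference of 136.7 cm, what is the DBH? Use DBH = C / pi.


DBH = C / pi = 136.7 / 3.141593 = 43.5130 ≈ 43.51 cm

43.51 cm


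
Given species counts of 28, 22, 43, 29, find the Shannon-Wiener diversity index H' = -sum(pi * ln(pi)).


Total N = 28 + 22 + 43 + 29 = 122
Per-species terms:
  p = 28/122 = 0.229508; ln(p) = -1.471817; p*ln(p) = 0.229508 * (-1.471817) = -0.337794
  p = 22/122 = 0.180328; ln(p) = -1.712978; p*ln(p) = 0.180328 * (-1.712978) = -0.308898
  p = 43/122 = 0.352459; ln(p) = -1.042821; p*ln(p) = 0.352459 * (-1.042821) = -0.367552
  p = 29/122 = 0.237705; ln(p) = -1.436725; p*ln(p) = 0.237705 * (-1.436725) = -0.341517
sum(p*ln(p)) = (-0.337794) + (-0.308898) + (-0.367552) + (-0.341517) = -1.355761
H' = -(-1.355761) = 1.355761 ≈ 1.3558

1.3558


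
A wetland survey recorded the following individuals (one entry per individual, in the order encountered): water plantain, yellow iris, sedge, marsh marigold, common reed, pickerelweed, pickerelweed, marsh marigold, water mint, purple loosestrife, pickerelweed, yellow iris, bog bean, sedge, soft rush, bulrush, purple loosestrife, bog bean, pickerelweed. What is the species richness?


Total individuals logged = 19
Distinct species (count of individuals): water plantain (1), yellow iris (2), sedge (2), marsh marigold (2), common reed (1), pickerelweed (4), water mint (1), purple loosestrife (2), bog bean (2), soft rush (1), bulrush (1)
Species richness = number of distinct species = 11

11


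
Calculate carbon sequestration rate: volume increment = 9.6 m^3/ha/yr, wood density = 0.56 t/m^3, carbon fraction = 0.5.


C = 9.6 * 0.56 * 0.5 = 2.688 ≈ 2.69 t C/ha/yr

2.69 t C/ha/yr


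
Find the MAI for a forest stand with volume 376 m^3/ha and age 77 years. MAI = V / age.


MAI = 376 / 77 = 4.8831 ≈ 4.88 m^3/ha/yr

4.88 m^3/ha/yr


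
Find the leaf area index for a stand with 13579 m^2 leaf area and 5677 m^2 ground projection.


LAI = 13579 / 5677 = 2.3919 ≈ 2.39

2.39


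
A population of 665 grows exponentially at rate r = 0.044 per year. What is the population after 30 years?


r*t = 0.044 * 30 = 1.32
exp(1.32) = 3.74342
N = 665 * 3.74342 = 2489.37 ≈ 2489

2489


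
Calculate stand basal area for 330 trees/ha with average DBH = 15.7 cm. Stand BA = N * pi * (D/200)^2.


(D/200)^2 = (15.7/200)^2 = 0.0785^2 = 0.00616225
Individual BA = 3.141593 * 0.00616225 = 0.0193593 m^2
Stand BA = 330 * 0.0193593 = 6.38857 ≈ 6.39 m^2/ha

6.39 m^2/ha


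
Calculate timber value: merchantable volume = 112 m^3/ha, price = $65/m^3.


Value = 112 * 65 = $7280/ha

$7280/ha


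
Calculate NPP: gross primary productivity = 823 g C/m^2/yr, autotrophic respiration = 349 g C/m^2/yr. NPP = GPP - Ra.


NPP = GPP - Ra = 823 - 349 = 474 g C/m^2/yr

474 g C/m^2/yr


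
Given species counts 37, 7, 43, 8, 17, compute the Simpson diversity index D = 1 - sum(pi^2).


Total N = 37 + 7 + 43 + 8 + 17 = 112
Per-species terms:
  p = 37/112 = 0.330357; p^2 = 0.330357^2 = 0.109136
  p = 7/112 = 0.062500; p^2 = 0.062500^2 = 0.003906
  p = 43/112 = 0.383929; p^2 = 0.383929^2 = 0.147401
  p = 8/112 = 0.071429; p^2 = 0.071429^2 = 0.005102
  p = 17/112 = 0.151786; p^2 = 0.151786^2 = 0.023039
sum(p^2) = 0.109136 + 0.003906 + 0.147401 + 0.005102 + 0.023039 = 0.288584
D = 1 - 0.288584 = 0.711416 ≈ 0.7114

0.7114


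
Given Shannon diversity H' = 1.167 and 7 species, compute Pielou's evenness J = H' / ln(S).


ln(7) = 1.94591
J = H' / ln(S) = 1.167 / 1.94591 = 0.599719 ≈ 0.5997

0.5997


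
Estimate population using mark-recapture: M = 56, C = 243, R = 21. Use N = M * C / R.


N = M * C / R = 56 * 243 / 21 = 13608 / 21 = 648

648 individuals


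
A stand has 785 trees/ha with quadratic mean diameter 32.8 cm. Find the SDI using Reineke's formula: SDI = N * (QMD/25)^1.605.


QMD/25 = 32.8/25 = 1.312
(1.312)^1.605 = exp(1.605 * ln(1.312)) = exp(1.605 * 0.271553) = exp(0.435843) = 1.54627
SDI = 785 * 1.54627 = 1213.82 ≈ 1214

1214


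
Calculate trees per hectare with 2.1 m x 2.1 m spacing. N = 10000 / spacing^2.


N = 10000 / 2.1^2 = 10000 / 4.41 = 2267.57 ≈ 2268 trees/ha

2268 trees/ha


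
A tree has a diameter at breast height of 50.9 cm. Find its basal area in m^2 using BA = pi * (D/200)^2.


D/200 = 50.9/200 = 0.2545 m
(D/200)^2 = 0.2545^2 = 0.06477025
BA = 3.141593 * 0.06477025 = 0.203482 ≈ 0.2035 m^2

0.2035 m^2


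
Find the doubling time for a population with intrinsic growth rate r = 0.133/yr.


td = ln(2) / 0.133 = 0.693147 / 0.133 = 5.21163 ≈ 5.2 years

5.2 years


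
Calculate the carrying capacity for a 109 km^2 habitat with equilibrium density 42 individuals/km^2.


K = 42 * 109 = 4578 individuals

4578 individuals


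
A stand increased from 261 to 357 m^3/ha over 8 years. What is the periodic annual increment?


PAI = (V2 - V1) / period = (357 - 261) / 8 = 96 / 8 = 12.00 m^3/ha/yr

12.00 m^3/ha/yr


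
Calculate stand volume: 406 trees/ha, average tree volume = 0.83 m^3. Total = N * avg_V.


V_stand = 406 * 0.83 = 336.98 ≈ 337.0 m^3/ha

337.0 m^3/ha


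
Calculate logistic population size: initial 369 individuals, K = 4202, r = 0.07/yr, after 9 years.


(K - N0)/N0 = (4202 - 369)/369 = 3833/369 = 10.3875
r*t = 0.07 * 9 = 0.63; exp(-0.63) = 0.532592
10.3875 * 0.532592 = 5.53230
1 + 5.53230 = 6.53230
N = 4202 / 6.53230 = 643.265 ≈ 643

643


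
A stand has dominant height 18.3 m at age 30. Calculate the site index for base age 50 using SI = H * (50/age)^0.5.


50/30 = 1.66667
(1.66667)^0.5 = 1.29100
SI = 18.3 * 1.29100 = 23.6253 ≈ 23.6 m

23.6 m


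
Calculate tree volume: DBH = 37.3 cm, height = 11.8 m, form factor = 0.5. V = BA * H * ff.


(D/200)^2 = (37.3/200)^2 = 0.1865^2 = 0.03478225
BA = 3.141593 * 0.03478225 = 0.109272 m^2
V = 0.109272 * 11.8 * 0.5 = 0.644705 ≈ 0.645 m^3

0.645 m^3


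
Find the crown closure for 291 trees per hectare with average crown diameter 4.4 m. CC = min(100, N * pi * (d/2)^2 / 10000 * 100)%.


(d/2)^2 = (4.4/2)^2 = 2.2^2 = 4.84
Crown area = 3.141593 * 4.84 = 15.2053 m^2
N * area / 10000 * 100 = 291 * 15.2053 / 10000 * 100 = 44.2474
CC = min(100, 44.2474) = 44.2474 ≈ 44.2%

44.2%


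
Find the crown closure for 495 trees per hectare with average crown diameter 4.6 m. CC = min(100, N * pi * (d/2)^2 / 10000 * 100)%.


(d/2)^2 = (4.6/2)^2 = 2.3^2 = 5.29
Crown area = 3.141593 * 5.29 = 16.6190 m^2
N * area / 10000 * 100 = 495 * 16.6190 / 10000 * 100 = 82.2641
CC = min(100, 82.2641) = 82.2641 ≈ 82.3%

82.3%


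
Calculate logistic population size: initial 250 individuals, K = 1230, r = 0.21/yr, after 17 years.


(K - N0)/N0 = (1230 - 250)/250 = 980/250 = 3.92000
r*t = 0.21 * 17 = 3.57; exp(-3.57) = 0.0281559
3.92000 * 0.0281559 = 0.110371
1 + 0.110371 = 1.11037
N = 1230 / 1.11037 = 1107.74 ≈ 1108

1108


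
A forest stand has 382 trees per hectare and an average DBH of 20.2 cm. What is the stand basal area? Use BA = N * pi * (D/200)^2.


(D/200)^2 = (20.2/200)^2 = 0.101^2 = 0.010201
Individual BA = 3.141593 * 0.010201 = 0.0320474 m^2
Stand BA = 382 * 0.0320474 = 12.2421 ≈ 12.24 m^2/ha

12.24 m^2/ha


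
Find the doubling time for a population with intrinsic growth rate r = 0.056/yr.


td = ln(2) / 0.056 = 0.693147 / 0.056 = 12.3776 ≈ 12.4 years

12.4 years


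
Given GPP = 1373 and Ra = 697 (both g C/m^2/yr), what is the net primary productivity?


NPP = GPP - Ra = 1373 - 697 = 676 g C/m^2/yr

676 g C/m^2/yr


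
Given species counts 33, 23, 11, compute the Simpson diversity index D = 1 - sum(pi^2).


Total N = 33 + 23 + 11 = 67
Per-species terms:
  p = 33/67 = 0.492537; p^2 = 0.492537^2 = 0.242593
  p = 23/67 = 0.343284; p^2 = 0.343284^2 = 0.117844
  p = 11/67 = 0.164179; p^2 = 0.164179^2 = 0.026955
sum(p^2) = 0.242593 + 0.117844 + 0.026955 = 0.387392
D = 1 - 0.387392 = 0.612608 ≈ 0.6126

0.6126


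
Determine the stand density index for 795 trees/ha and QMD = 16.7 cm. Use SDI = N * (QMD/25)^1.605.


QMD/25 = 16.7/25 = 0.668
(0.668)^1.605 = exp(1.605 * ln(0.668)) = exp(1.605 * (-0.403467)) = exp(-0.647565) = 0.523319
SDI = 795 * 0.523319 = 416.039 ≈ 416

416


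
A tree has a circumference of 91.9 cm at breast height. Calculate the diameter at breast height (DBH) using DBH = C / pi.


DBH = C / pi = 91.9 / 3.141593 = 29.2527 ≈ 29.25 cm

29.25 cm


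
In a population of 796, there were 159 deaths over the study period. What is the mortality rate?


Mortality rate = 159 / 796 = 0.199749 ≈ 0.1997

0.1997


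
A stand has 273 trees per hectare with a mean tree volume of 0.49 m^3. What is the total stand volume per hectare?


V_stand = 273 * 0.49 = 133.77 ≈ 133.8 m^3/ha

133.8 m^3/ha


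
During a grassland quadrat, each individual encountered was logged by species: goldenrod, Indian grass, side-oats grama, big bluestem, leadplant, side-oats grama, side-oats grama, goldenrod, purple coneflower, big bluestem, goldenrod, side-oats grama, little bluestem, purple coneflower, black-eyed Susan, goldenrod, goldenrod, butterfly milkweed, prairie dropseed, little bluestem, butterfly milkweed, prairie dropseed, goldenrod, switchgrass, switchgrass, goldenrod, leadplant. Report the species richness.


Total individuals logged = 27
Distinct species (count of individuals): goldenrod (7), Indian grass (1), side-oats grama (4), big bluestem (2), leadplant (2), purple coneflower (2), little bluestem (2), black-eyed Susan (1), butterfly milkweed (2), prairie dropseed (2), switchgrass (2)
Species richness = number of distinct species = 11

11
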